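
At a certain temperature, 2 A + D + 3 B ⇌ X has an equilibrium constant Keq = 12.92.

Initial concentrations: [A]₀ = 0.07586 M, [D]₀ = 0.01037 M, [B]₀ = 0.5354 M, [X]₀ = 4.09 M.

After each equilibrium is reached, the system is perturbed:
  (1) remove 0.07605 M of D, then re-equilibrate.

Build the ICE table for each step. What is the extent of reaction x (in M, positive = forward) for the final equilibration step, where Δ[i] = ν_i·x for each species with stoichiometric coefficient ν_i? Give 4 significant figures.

x = -0.0176 M

Q₀ = 4.4656e+05 vs Keq = 12.92 ⇒ Q>K, reverse
Step 1:
                   A          D          B          X
  I          0.07586    0.01037     0.5354       4.09
  C           0.5558     0.2779     0.8336    -0.2779
  E           0.6316     0.2882      1.369      3.812
  solve Keq expr → x = -0.2779; check Q = 12.92
Then remove 0.07605 M of D.
Step 2:
                   A          D          B          X
  I           0.6316     0.2122      1.369      3.812
  C           0.0352     0.0176     0.0528    -0.0176
  E           0.6668     0.2298      1.422      3.795
  solve Keq expr → x = -0.0176; check Q = 12.92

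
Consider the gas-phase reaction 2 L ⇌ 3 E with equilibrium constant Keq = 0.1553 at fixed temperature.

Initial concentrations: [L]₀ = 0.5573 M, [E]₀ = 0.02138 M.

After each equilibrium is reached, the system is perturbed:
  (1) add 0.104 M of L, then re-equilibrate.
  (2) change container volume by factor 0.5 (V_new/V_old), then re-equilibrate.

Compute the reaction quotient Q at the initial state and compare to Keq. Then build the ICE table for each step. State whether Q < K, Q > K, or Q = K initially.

Q₀ = 3.1466e-05 vs Keq = 0.1553 ⇒ Q<K, forward
Step 1:
                  L         E
  init       0.5573   0.02138
  Δ         -0.1746    0.2619
  eq         0.3827    0.2833
  solve Keq expr → x = 0.08731; check Q = 0.1553
Then add 0.104 M of L.
Step 2:
                  L         E
  init       0.4867    0.2833
  Δ        -0.02513    0.0377
  eq         0.4615     0.321
  solve Keq expr → x = 0.01257; check Q = 0.1553
Then change container volume by factor 0.5 (V_new/V_old).
Step 3:
                  L         E
  init       0.9231     0.642
  Δ         0.07108   -0.1066
  eq         0.9942    0.5354
  solve Keq expr → x = -0.03554; check Q = 0.1553

Q₀ = 3.1466e-05; Q < K (proceeds forward)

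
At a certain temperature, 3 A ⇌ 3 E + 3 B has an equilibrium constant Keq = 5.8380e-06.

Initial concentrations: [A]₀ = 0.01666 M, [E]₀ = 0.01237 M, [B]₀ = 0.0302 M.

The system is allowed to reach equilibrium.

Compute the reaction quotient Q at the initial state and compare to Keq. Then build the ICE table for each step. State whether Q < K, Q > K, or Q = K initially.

Q₀ = 1.1275e-05; Q > K (proceeds reverse)

Q₀ = 1.1275e-05 vs Keq = 5.8380e-06 ⇒ Q>K, reverse
Step 1:
                    A           E           B
  Initial     0.01666     0.01237      0.0302
  Change      0.00124    -0.00124    -0.00124
  Equil        0.0179     0.01113     0.02896
  solve Keq expr → x = -4.1342e-04; check Q = 5.8380e-06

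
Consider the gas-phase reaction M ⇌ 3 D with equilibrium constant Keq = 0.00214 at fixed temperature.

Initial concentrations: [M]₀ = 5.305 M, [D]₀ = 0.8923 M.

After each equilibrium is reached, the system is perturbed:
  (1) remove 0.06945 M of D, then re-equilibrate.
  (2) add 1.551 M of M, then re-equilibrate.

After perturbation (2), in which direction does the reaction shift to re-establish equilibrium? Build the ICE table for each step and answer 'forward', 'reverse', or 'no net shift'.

Q₀ = 0.1339 vs Keq = 0.00214 ⇒ Q>K, reverse
Step 1:
                  M         D
  init        5.305    0.8923
  Δ          0.2215   -0.6645
  eq          5.526    0.2278
  solve Keq expr → x = -0.2215; check Q = 0.00214
Then remove 0.06945 M of D.
Step 2:
                  M         D
  init        5.526    0.1584
  Δ        -0.02304   0.06913
  eq          5.503    0.2275
  solve Keq expr → x = 0.02304; check Q = 0.00214
Then add 1.551 M of M.
Step 3:
                  M         D
  init        7.054    0.2275
  Δ       -0.006518   0.01955
  eq          7.048    0.2471
  solve Keq expr → x = 0.006518; check Q = 0.00214

Direction: forward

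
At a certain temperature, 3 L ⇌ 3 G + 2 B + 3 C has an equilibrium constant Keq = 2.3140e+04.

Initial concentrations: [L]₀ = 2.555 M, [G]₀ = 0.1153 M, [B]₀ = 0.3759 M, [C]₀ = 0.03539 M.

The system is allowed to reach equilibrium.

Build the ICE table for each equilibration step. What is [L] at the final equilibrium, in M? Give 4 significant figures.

Q₀ = 5.7557e-10 vs Keq = 2.3140e+04 ⇒ Q<K, forward
Step 1:
                  L         G         B         C
  Initial     2.555    0.1153    0.3759   0.03539
  Change     -2.262     2.262     1.508     2.262
  Equil      0.2925     2.378     1.884     2.298
  solve Keq expr → x = 0.7542; check Q = 2.3140e+04

[L]_eq = 0.2925 M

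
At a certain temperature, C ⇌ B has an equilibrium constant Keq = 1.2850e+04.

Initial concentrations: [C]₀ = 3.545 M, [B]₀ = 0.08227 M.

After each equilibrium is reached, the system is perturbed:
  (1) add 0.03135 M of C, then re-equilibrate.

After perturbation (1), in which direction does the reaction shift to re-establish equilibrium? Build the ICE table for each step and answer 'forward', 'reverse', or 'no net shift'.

Direction: forward

Q₀ = 0.02321 vs Keq = 1.2850e+04 ⇒ Q<K, forward
Step 1:
                    C           B
  I             3.545     0.08227
  C            -3.545       3.545
  E        2.8226e-04       3.627
  solve Keq expr → x = 3.545; check Q = 1.2850e+04
Then add 0.03135 M of C.
Step 2:
                    C           B
  I           0.03163       3.627
  C          -0.03135     0.03135
  E        2.8470e-04       3.658
  solve Keq expr → x = 0.03135; check Q = 1.2850e+04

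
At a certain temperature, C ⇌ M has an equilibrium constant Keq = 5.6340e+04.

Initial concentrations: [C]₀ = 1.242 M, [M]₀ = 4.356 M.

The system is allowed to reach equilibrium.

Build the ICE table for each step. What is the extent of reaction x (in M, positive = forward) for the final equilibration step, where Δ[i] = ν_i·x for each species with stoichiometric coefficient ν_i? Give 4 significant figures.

x = 1.242 M

Q₀ = 3.507 vs Keq = 5.6340e+04 ⇒ Q<K, forward
Step 1:
                    C           M
  Initial       1.242       4.356
  Change       -1.242       1.242
  Equil    9.9359e-05       5.598
  solve Keq expr → x = 1.242; check Q = 5.6340e+04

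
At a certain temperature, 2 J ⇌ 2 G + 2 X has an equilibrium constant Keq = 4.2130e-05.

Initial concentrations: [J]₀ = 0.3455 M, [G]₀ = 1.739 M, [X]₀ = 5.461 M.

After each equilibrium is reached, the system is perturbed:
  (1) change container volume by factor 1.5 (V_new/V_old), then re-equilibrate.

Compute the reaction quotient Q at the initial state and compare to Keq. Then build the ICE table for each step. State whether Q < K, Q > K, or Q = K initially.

Q₀ = 755.5; Q > K (proceeds reverse)

Q₀ = 755.5 vs Keq = 4.2130e-05 ⇒ Q>K, reverse
Step 1:
                   J          G          X
  Initial     0.3455      1.739      5.461
  Change       1.735     -1.735     -1.735
  Equil        2.081   0.003625      3.726
  solve Keq expr → x = -0.8677; check Q = 4.2130e-05
Then change container volume by factor 1.5 (V_new/V_old).
Step 2:
                   J          G          X
  Initial      1.387   0.002417      2.484
  Change   -0.001204   0.001204   0.001204
  Equil        1.386    0.00362      2.485
  solve Keq expr → x = 6.0176e-04; check Q = 4.2130e-05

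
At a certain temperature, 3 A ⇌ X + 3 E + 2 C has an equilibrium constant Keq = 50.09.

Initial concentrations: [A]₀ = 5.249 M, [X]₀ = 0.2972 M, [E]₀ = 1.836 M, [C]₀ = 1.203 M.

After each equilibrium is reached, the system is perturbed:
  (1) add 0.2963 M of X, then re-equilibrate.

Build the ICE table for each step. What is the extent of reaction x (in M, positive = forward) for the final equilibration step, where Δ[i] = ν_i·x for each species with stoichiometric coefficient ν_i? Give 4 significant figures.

x = -0.03019 M

Q₀ = 0.01841 vs Keq = 50.09 ⇒ Q<K, forward
Step 1:
                   A          X          E          C
  init         5.249     0.2972      1.836      1.203
  Δ           -2.624     0.8746      2.624      1.749
  eq           2.625      1.172       4.46      2.952
  solve Keq expr → x = 0.8746; check Q = 50.09
Then add 0.2963 M of X.
Step 2:
                   A          X          E          C
  init         2.625      1.468       4.46      2.952
  Δ          0.09057   -0.03019   -0.09057   -0.06038
  eq           2.716      1.438      4.369      2.892
  solve Keq expr → x = -0.03019; check Q = 50.09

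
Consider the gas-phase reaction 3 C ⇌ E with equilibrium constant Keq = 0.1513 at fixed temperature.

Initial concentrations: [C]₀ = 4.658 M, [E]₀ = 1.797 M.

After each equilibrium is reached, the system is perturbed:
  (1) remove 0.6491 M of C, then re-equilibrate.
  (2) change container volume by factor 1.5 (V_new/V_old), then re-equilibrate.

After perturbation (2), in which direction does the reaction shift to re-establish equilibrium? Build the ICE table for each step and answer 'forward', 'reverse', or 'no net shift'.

Q₀ = 0.01778 vs Keq = 0.1513 ⇒ Q<K, forward
Step 1:
                   C          E
  I            4.658      1.797
  C           -2.111     0.7036
  E            2.547      2.501
  solve Keq expr → x = 0.7036; check Q = 0.1513
Then remove 0.6491 M of C.
Step 2:
                   C          E
  I            1.898      2.501
  C           0.5815    -0.1938
  E             2.48      2.307
  solve Keq expr → x = -0.1938; check Q = 0.1513
Then change container volume by factor 1.5 (V_new/V_old).
Step 3:
                   C          E
  I            1.653      1.538
  C           0.4416    -0.1472
  E            2.095      1.391
  solve Keq expr → x = -0.1472; check Q = 0.1513

Direction: reverse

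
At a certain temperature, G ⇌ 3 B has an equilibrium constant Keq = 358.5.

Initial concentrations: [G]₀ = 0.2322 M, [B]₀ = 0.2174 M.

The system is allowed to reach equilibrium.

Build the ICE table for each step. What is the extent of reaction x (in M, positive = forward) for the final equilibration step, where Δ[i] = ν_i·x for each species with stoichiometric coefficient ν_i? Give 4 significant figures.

Q₀ = 0.04425 vs Keq = 358.5 ⇒ Q<K, forward
Step 1:
                    G           B
  Initial      0.2322      0.2174
  Change      -0.2301      0.6903
  Equil      0.002086      0.9077
  solve Keq expr → x = 0.2301; check Q = 358.5

x = 0.2301 M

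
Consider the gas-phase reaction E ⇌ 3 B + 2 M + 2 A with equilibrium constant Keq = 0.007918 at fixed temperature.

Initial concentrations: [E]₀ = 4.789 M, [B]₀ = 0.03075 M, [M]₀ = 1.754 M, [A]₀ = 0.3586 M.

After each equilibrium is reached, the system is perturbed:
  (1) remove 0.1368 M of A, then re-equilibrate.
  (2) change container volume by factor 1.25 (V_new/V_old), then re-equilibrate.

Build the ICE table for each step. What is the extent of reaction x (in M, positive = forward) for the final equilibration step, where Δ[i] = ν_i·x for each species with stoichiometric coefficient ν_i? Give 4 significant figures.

Q₀ = 2.4020e-06 vs Keq = 0.007918 ⇒ Q<K, forward
Step 1:
                    E           B           M           A
  Initial       4.789     0.03075       1.754      0.3586
  Change     -0.09599       0.288       0.192       0.192
  Equil         4.693      0.3187       1.946      0.5506
  solve Keq expr → x = 0.09599; check Q = 0.007918
Then remove 0.1368 M of A.
Step 2:
                    E           B           M           A
  Initial       4.693      0.3187       1.946      0.4138
  Change     -0.01504     0.04511     0.03007     0.03007
  Equil         4.678      0.3638       1.976      0.4438
  solve Keq expr → x = 0.01504; check Q = 0.007918
Then change container volume by factor 1.25 (V_new/V_old).
Step 3:
                    E           B           M           A
  Initial       3.742       0.291       1.581      0.3551
  Change     -0.03382      0.1015     0.06764     0.06764
  Equil         3.709      0.3925       1.648      0.4227
  solve Keq expr → x = 0.03382; check Q = 0.007918

x = 0.03382 M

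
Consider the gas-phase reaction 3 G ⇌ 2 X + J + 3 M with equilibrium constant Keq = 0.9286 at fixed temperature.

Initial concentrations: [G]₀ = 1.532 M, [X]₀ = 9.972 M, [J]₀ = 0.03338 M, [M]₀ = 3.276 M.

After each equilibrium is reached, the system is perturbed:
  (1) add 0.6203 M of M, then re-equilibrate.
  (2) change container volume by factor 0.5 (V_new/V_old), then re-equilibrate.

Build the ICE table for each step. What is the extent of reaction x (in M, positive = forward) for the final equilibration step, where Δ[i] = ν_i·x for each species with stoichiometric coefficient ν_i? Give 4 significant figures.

x = -0.001307 M

Q₀ = 32.46 vs Keq = 0.9286 ⇒ Q>K, reverse
Step 1:
                   G          X          J          M
  init         1.532      9.972    0.03338      3.276
  Δ          0.09633   -0.06422   -0.03211   -0.09633
  eq           1.628      9.908    0.00127       3.18
  solve Keq expr → x = -0.03211; check Q = 0.9286
Then add 0.6203 M of M.
Step 2:
                   G          X          J          M
  init         1.628      9.908    0.00127        3.8
  Δ         0.001569  -0.001046 -5.2288e-04  -0.001569
  eq            1.63      9.907 7.4756e-04      3.798
  solve Keq expr → x = -5.2288e-04; check Q = 0.9286
Then change container volume by factor 0.5 (V_new/V_old).
Step 3:
                   G          X          J          M
  init          3.26      19.81   0.001495      7.597
  Δ         0.003922  -0.002614  -0.001307  -0.003922
  eq           3.264      19.81 1.8791e-04      7.593
  solve Keq expr → x = -0.001307; check Q = 0.9286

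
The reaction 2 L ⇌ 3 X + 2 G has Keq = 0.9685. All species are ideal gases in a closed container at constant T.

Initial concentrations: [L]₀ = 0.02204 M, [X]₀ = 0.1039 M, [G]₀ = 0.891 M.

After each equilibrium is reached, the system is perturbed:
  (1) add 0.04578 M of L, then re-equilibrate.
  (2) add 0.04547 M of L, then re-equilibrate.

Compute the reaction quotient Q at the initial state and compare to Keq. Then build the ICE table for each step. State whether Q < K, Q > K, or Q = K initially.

Q₀ = 1.833 vs Keq = 0.9685 ⇒ Q>K, reverse
Step 1:
                   L          X          G
  I          0.02204     0.1039      0.891
  C         0.004944  -0.007415  -0.004944
  E          0.02698    0.09648     0.8861
  solve Keq expr → x = -0.002472; check Q = 0.9685
Then add 0.04578 M of L.
Step 2:
                   L          X          G
  I          0.07276    0.09648     0.8861
  C          -0.0263    0.03945     0.0263
  E          0.04646     0.1359     0.9124
  solve Keq expr → x = 0.01315; check Q = 0.9685
Then add 0.04547 M of L.
Step 3:
                   L          X          G
  I          0.09193     0.1359     0.9124
  C         -0.02405    0.03608    0.02405
  E          0.06788      0.172     0.9364
  solve Keq expr → x = 0.01203; check Q = 0.9685

Q₀ = 1.833; Q > K (proceeds reverse)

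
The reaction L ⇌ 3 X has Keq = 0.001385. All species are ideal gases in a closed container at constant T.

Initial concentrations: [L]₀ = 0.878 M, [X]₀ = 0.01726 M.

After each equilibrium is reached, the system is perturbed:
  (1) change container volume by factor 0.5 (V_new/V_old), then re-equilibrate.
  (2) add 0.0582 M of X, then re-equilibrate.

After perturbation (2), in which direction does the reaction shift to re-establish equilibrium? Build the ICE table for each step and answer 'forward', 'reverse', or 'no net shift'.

Q₀ = 5.8564e-06 vs Keq = 0.001385 ⇒ Q<K, forward
Step 1:
                  L         X
  I           0.878   0.01726
  C        -0.02942   0.08827
  E          0.8486    0.1055
  solve Keq expr → x = 0.02942; check Q = 0.001385
Then change container volume by factor 0.5 (V_new/V_old).
Step 2:
                  L         X
  I           1.697    0.2111
  C         0.02581  -0.07743
  E           1.723    0.1336
  solve Keq expr → x = -0.02581; check Q = 0.001385
Then add 0.0582 M of X.
Step 3:
                  L         X
  I           1.723    0.1918
  C         0.01923   -0.0577
  E           1.742    0.1341
  solve Keq expr → x = -0.01923; check Q = 0.001385

Direction: reverse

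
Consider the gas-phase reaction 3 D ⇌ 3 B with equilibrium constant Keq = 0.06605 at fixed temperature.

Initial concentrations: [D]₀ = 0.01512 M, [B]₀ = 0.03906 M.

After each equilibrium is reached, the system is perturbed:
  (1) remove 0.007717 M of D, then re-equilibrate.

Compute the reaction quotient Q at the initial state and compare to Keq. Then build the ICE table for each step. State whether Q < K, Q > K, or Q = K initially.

Q₀ = 17.24; Q > K (proceeds reverse)

Q₀ = 17.24 vs Keq = 0.06605 ⇒ Q>K, reverse
Step 1:
                    D           B
  init        0.01512     0.03906
  Δ           0.02346    -0.02346
  eq          0.03858      0.0156
  solve Keq expr → x = -0.007821; check Q = 0.06605
Then remove 0.007717 M of D.
Step 2:
                    D           B
  init        0.03087      0.0156
  Δ          0.002221   -0.002221
  eq          0.03309     0.01338
  solve Keq expr → x = -7.4048e-04; check Q = 0.06605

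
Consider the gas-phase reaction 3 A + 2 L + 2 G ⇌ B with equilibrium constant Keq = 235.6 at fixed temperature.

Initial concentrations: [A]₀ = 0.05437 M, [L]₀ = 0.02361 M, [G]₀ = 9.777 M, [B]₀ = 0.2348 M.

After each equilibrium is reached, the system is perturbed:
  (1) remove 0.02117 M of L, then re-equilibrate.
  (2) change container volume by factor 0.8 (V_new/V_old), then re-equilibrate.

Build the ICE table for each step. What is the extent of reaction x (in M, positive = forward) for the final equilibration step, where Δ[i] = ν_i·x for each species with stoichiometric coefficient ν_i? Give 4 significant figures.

x = 0.01061 M

Q₀ = 2.7417e+04 vs Keq = 235.6 ⇒ Q>K, reverse
Step 1:
                   A          L          G          B
  I          0.05437    0.02361      9.777     0.2348
  C          0.06953    0.04635    0.04635   -0.02318
  E           0.1239    0.06996      9.823     0.2116
  solve Keq expr → x = -0.02318; check Q = 235.6
Then remove 0.02117 M of L.
Step 2:
                   A          L          G          B
  I           0.1239    0.04879      9.823     0.2116
  C          0.01455   0.009698   0.009698  -0.004849
  E           0.1384    0.05849      9.833     0.2068
  solve Keq expr → x = -0.004849; check Q = 235.6
Then change container volume by factor 0.8 (V_new/V_old).
Step 3:
                   A          L          G          B
  I           0.1731    0.07311      12.29     0.2585
  C         -0.03182   -0.02122   -0.02122    0.01061
  E           0.1412    0.05189      12.27     0.2691
  solve Keq expr → x = 0.01061; check Q = 235.6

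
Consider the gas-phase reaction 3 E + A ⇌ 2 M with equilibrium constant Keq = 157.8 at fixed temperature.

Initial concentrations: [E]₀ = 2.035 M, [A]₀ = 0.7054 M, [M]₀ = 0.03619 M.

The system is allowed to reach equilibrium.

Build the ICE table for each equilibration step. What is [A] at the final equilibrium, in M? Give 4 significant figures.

Q₀ = 2.2032e-04 vs Keq = 157.8 ⇒ Q<K, forward
Step 1:
                  E         A         M
  Initial     2.035    0.7054   0.03619
  Change     -1.657   -0.5524     1.105
  Equil      0.3778     0.153     1.141
  solve Keq expr → x = 0.5524; check Q = 157.8

[A]_eq = 0.153 M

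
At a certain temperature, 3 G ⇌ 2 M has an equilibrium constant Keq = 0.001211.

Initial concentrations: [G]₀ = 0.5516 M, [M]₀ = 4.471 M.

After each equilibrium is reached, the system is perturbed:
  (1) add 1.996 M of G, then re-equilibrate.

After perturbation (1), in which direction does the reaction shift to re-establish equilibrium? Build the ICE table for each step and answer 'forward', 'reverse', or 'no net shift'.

Direction: forward

Q₀ = 119.1 vs Keq = 0.001211 ⇒ Q>K, reverse
Step 1:
                   G          M
  init        0.5516      4.471
  Δ            5.859     -3.906
  eq           6.411     0.5649
  solve Keq expr → x = -1.953; check Q = 0.001211
Then add 1.996 M of G.
Step 2:
                   G          M
  init         8.407     0.5649
  Δ          -0.3471     0.2314
  eq            8.06     0.7963
  solve Keq expr → x = 0.1157; check Q = 0.001211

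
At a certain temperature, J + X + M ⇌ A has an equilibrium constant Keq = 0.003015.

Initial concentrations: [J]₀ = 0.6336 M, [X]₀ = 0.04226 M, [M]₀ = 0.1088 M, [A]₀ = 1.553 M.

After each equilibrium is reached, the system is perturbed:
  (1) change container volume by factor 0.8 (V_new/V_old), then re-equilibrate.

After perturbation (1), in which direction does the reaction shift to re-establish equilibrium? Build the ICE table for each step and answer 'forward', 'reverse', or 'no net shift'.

Q₀ = 533.1 vs Keq = 0.003015 ⇒ Q>K, reverse
Step 1:
                  J         X         M         A
  I          0.6336   0.04226    0.1088     1.553
  C           1.536     1.536     1.536    -1.536
  E            2.17     1.578     1.645   0.01698
  solve Keq expr → x = -1.536; check Q = 0.003015
Then change container volume by factor 0.8 (V_new/V_old).
Step 2:
                  J         X         M         A
  I           2.712     1.973     2.056   0.02123
  C        -0.01143  -0.01143  -0.01143   0.01143
  E           2.701     1.961     2.045   0.03265
  solve Keq expr → x = 0.01143; check Q = 0.003015

Direction: forward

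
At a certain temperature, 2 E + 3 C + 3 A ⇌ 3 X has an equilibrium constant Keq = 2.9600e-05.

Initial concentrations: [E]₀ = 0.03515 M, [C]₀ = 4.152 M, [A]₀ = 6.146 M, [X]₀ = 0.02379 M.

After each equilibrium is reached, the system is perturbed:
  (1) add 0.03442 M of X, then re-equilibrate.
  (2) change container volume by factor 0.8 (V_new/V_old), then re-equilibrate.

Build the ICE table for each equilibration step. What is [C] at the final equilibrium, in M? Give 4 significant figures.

[C]_eq = 5.16 M

Q₀ = 6.5582e-07 vs Keq = 2.9600e-05 ⇒ Q<K, forward
Step 1:
                  E         C         A         X
  Initial   0.03515     4.152     6.146   0.02379
  Change   -0.01832  -0.02748  -0.02748   0.02748
  Equil     0.01683     4.125     6.119   0.05127
  solve Keq expr → x = 0.00916; check Q = 2.9600e-05
Then add 0.03442 M of X.
Step 2:
                  E         C         A         X
  Initial   0.01683     4.125     6.119   0.08569
  Change    0.01009   0.01514   0.01514  -0.01514
  Equil     0.02692      4.14     6.134   0.07055
  solve Keq expr → x = -0.005045; check Q = 2.9600e-05
Then change container volume by factor 0.8 (V_new/V_old).
Step 3:
                  E         C         A         X
  Initial   0.03365     5.175     7.667   0.08819
  Change  -0.009415  -0.01412  -0.01412   0.01412
  Equil     0.02424      5.16     7.653    0.1023
  solve Keq expr → x = 0.004707; check Q = 2.9600e-05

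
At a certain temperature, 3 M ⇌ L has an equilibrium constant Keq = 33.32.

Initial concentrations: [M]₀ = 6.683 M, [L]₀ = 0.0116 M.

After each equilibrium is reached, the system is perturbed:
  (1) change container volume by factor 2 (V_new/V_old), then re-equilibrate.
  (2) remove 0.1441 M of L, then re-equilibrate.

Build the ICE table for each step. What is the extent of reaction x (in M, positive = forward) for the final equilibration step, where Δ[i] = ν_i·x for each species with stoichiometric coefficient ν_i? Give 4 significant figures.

x = 0.00499 M

Q₀ = 3.8864e-05 vs Keq = 33.32 ⇒ Q<K, forward
Step 1:
                  M         L
  Initial     6.683    0.0116
  Change     -6.285     2.095
  Equil      0.3984     2.106
  solve Keq expr → x = 2.095; check Q = 33.32
Then change container volume by factor 2 (V_new/V_old).
Step 2:
                  M         L
  Initial    0.1992     1.053
  Change     0.1132  -0.03773
  Equil      0.3124     1.016
  solve Keq expr → x = -0.03773; check Q = 33.32
Then remove 0.1441 M of L.
Step 3:
                  M         L
  Initial    0.3124    0.8714
  Change   -0.01497   0.00499
  Equil      0.2974    0.8764
  solve Keq expr → x = 0.00499; check Q = 33.32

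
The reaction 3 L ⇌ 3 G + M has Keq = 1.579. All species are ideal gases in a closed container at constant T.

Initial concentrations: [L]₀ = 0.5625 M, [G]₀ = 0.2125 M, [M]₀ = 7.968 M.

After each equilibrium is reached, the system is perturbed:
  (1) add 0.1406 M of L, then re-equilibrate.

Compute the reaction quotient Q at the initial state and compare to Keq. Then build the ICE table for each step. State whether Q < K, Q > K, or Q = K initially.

Q₀ = 0.4296 vs Keq = 1.579 ⇒ Q<K, forward
Step 1:
                  L         G         M
  Initial    0.5625    0.2125     7.968
  Change   -0.07274   0.07274   0.02425
  Equil      0.4898    0.2852     7.992
  solve Keq expr → x = 0.02425; check Q = 1.579
Then add 0.1406 M of L.
Step 2:
                  L         G         M
  Initial    0.6304    0.2852     7.992
  Change    -0.0516    0.0516    0.0172
  Equil      0.5788    0.3368     8.009
  solve Keq expr → x = 0.0172; check Q = 1.579

Q₀ = 0.4296; Q < K (proceeds forward)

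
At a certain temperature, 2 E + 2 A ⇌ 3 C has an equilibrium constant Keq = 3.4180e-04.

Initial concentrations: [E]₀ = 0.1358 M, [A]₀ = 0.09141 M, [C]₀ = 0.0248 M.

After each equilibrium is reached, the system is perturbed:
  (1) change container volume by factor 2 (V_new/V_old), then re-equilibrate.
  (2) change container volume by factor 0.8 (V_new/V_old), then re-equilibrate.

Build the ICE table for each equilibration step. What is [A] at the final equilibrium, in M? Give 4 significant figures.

Q₀ = 0.09898 vs Keq = 3.4180e-04 ⇒ Q>K, reverse
Step 1:
                  E         A         C
  Initial    0.1358   0.09141    0.0248
  Change    0.01361   0.01361  -0.02042
  Equil      0.1494     0.105  0.004382
  solve Keq expr → x = -0.006806; check Q = 3.4180e-04
Then change container volume by factor 2 (V_new/V_old).
Step 2:
                  E         A         C
  Initial   0.07471   0.05251  0.002191
  Change  2.9398e-04 2.9398e-04 -4.4097e-04
  Equil       0.075    0.0528   0.00175
  solve Keq expr → x = -1.4699e-04; check Q = 3.4180e-04
Then change container volume by factor 0.8 (V_new/V_old).
Step 3:
                  E         A         C
  Initial   0.09375   0.06601  0.002188
  Change  -1.0966e-04 -1.0966e-04 1.6448e-04
  Equil     0.09364    0.0659  0.002352
  solve Keq expr → x = 5.4828e-05; check Q = 3.4180e-04

[A]_eq = 0.0659 M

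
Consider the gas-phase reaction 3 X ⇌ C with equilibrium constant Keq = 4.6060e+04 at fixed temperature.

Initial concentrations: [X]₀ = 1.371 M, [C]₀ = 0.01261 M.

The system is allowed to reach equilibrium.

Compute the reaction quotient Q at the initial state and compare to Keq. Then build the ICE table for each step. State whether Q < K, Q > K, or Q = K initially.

Q₀ = 0.004893; Q < K (proceeds forward)

Q₀ = 0.004893 vs Keq = 4.6060e+04 ⇒ Q<K, forward
Step 1:
                    X           C
  Initial       1.371     0.01261
  Change       -1.349      0.4498
  Equil       0.02157      0.4624
  solve Keq expr → x = 0.4498; check Q = 4.6060e+04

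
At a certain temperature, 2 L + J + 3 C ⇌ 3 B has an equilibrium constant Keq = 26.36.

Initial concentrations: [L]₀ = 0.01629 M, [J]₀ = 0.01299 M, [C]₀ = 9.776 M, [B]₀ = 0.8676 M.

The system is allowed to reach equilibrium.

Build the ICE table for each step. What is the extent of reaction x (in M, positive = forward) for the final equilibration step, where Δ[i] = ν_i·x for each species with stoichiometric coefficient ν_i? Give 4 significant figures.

x = -0.008557 M

Q₀ = 202.8 vs Keq = 26.36 ⇒ Q>K, reverse
Step 1:
                   L          J          C          B
  init       0.01629    0.01299      9.776     0.8676
  Δ          0.01711   0.008557    0.02567   -0.02567
  eq          0.0334    0.02155      9.802     0.8419
  solve Keq expr → x = -0.008557; check Q = 26.36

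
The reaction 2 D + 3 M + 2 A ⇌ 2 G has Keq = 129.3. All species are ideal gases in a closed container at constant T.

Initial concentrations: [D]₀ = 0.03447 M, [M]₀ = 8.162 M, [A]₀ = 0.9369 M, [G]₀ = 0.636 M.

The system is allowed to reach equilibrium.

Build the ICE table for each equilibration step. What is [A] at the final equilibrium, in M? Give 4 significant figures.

[A]_eq = 0.9052 M

Q₀ = 0.7133 vs Keq = 129.3 ⇒ Q<K, forward
Step 1:
                    D           M           A           G
  I           0.03447       8.162      0.9369       0.636
  C          -0.03166     -0.0475    -0.03166     0.03166
  E          0.002806       8.115      0.9052      0.6677
  solve Keq expr → x = 0.01583; check Q = 129.3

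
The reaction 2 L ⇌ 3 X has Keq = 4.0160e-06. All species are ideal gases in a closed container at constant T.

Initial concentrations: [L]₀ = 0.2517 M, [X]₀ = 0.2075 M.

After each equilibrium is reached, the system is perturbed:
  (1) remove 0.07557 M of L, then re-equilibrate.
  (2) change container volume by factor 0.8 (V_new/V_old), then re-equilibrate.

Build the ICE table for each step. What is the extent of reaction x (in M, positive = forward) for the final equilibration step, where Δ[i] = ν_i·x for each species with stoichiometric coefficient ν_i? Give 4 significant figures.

Q₀ = 0.141 vs Keq = 4.0160e-06 ⇒ Q>K, reverse
Step 1:
                   L          X
  Initial     0.2517     0.2075
  Change      0.1327    -0.1991
  Equil       0.3844   0.008404
  solve Keq expr → x = -0.06637; check Q = 4.0160e-06
Then remove 0.07557 M of L.
Step 2:
                   L          X
  Initial     0.3089   0.008404
  Change  7.5279e-04  -0.001129
  Equil       0.3096   0.007275
  solve Keq expr → x = -3.7639e-04; check Q = 4.0160e-06
Then change container volume by factor 0.8 (V_new/V_old).
Step 3:
                   L          X
  Initial      0.387   0.009093
  Change  4.3038e-04 -6.4557e-04
  Equil       0.3874   0.008448
  solve Keq expr → x = -2.1519e-04; check Q = 4.0160e-06

x = -2.1519e-04 M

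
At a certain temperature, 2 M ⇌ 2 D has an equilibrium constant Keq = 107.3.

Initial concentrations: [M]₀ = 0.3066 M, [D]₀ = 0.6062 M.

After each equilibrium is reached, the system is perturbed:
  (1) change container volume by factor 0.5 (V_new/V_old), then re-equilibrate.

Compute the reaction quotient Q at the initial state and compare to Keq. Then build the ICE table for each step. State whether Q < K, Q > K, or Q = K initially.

Q₀ = 3.909 vs Keq = 107.3 ⇒ Q<K, forward
Step 1:
                    M           D
  init         0.3066      0.6062
  Δ           -0.2262      0.2262
  eq          0.08036      0.8324
  solve Keq expr → x = 0.1131; check Q = 107.3
Then change container volume by factor 0.5 (V_new/V_old).
Step 2:
                    M           D
  init         0.1607       1.665
  Δ                 0           0
  eq           0.1607       1.665
  solve Keq expr → x = 0; check Q = 107.3

Q₀ = 3.909; Q < K (proceeds forward)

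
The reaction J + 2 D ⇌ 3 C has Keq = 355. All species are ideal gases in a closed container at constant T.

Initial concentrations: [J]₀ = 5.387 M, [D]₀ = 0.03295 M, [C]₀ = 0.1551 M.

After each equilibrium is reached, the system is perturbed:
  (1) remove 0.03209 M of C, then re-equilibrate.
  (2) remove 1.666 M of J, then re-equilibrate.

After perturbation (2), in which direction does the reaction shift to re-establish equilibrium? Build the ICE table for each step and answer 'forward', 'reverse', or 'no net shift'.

Q₀ = 0.6379 vs Keq = 355 ⇒ Q<K, forward
Step 1:
                    J           D           C
  I             5.387     0.03295      0.1551
  C          -0.01544    -0.03088     0.04632
  E             5.372     0.00207      0.2014
  solve Keq expr → x = 0.01544; check Q = 355
Then remove 0.03209 M of C.
Step 2:
                    J           D           C
  I             5.372     0.00207      0.1693
  C       -2.3228e-04 -4.6455e-04  6.9683e-04
  E             5.371    0.001606        0.17
  solve Keq expr → x = 2.3228e-04; check Q = 355
Then remove 1.666 M of J.
Step 3:
                    J           D           C
  I             3.705    0.001606        0.17
  C        1.5966e-04  3.1933e-04 -4.7899e-04
  E             3.705    0.001925      0.1695
  solve Keq expr → x = -1.5966e-04; check Q = 355

Direction: reverse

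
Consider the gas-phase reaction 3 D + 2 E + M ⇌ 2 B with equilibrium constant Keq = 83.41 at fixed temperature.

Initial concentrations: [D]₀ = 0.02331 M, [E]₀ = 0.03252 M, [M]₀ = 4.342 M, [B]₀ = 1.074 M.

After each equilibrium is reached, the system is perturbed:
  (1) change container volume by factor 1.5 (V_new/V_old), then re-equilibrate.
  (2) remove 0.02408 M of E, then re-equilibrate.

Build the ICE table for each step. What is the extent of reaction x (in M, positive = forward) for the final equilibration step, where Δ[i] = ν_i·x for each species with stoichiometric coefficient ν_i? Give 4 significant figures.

Q₀ = 1.9833e+07 vs Keq = 83.41 ⇒ Q>K, reverse
Step 1:
                    D           E           M           B
  I           0.02331     0.03252       4.342       1.074
  C            0.3073      0.2049      0.1024     -0.2049
  E            0.3306      0.2374       4.444      0.8691
  solve Keq expr → x = -0.1024; check Q = 83.41
Then change container volume by factor 1.5 (V_new/V_old).
Step 2:
                    D           E           M           B
  I            0.2204      0.1583       2.963      0.5794
  C           0.07528     0.05019     0.02509    -0.05019
  E            0.2957      0.2085       2.988      0.5292
  solve Keq expr → x = -0.02509; check Q = 83.41
Then remove 0.02408 M of E.
Step 3:
                    D           E           M           B
  I            0.2957      0.1844       2.988      0.5292
  C           0.01249    0.008324    0.004162   -0.008324
  E            0.3082      0.1927       2.992      0.5209
  solve Keq expr → x = -0.004162; check Q = 83.41

x = -0.004162 M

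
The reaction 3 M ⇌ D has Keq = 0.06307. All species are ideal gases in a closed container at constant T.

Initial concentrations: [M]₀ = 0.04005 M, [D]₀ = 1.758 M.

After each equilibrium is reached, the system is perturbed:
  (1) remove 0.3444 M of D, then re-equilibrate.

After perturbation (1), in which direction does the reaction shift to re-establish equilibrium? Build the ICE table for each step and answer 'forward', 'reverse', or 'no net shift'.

Q₀ = 2.7366e+04 vs Keq = 0.06307 ⇒ Q>K, reverse
Step 1:
                  M         D
  I         0.04005     1.758
  C           2.428   -0.8094
  E           2.468    0.9486
  solve Keq expr → x = -0.8094; check Q = 0.06307
Then remove 0.3444 M of D.
Step 2:
                  M         D
  I           2.468    0.6042
  C         -0.2508   0.08361
  E           2.218    0.6878
  solve Keq expr → x = 0.08361; check Q = 0.06307

Direction: forward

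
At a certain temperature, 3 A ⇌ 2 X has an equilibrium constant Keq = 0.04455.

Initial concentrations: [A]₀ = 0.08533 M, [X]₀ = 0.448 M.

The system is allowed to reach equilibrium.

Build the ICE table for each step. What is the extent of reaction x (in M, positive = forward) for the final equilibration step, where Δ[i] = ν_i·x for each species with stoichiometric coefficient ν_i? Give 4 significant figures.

x = -0.174 M

Q₀ = 323 vs Keq = 0.04455 ⇒ Q>K, reverse
Step 1:
                    A           X
  Initial     0.08533       0.448
  Change       0.5221     -0.3481
  Equil        0.6074     0.09993
  solve Keq expr → x = -0.174; check Q = 0.04455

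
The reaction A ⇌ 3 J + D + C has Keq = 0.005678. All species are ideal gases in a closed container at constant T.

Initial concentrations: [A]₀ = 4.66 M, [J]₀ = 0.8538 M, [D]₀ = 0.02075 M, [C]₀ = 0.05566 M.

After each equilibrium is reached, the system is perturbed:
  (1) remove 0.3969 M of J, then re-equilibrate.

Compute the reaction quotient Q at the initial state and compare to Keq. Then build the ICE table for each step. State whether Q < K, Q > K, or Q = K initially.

Q₀ = 1.5426e-04 vs Keq = 0.005678 ⇒ Q<K, forward
Step 1:
                  A         J         D         C
  init         4.66    0.8538   0.02075   0.05566
  Δ        -0.09527    0.2858   0.09527   0.09527
  eq          4.565      1.14     0.116    0.1509
  solve Keq expr → x = 0.09527; check Q = 0.005678
Then remove 0.3969 M of J.
Step 2:
                  A         J         D         C
  init        4.565    0.7427     0.116    0.1509
  Δ        -0.05365    0.1609   0.05365   0.05365
  eq          4.511    0.9037    0.1697    0.2046
  solve Keq expr → x = 0.05365; check Q = 0.005678

Q₀ = 1.5426e-04; Q < K (proceeds forward)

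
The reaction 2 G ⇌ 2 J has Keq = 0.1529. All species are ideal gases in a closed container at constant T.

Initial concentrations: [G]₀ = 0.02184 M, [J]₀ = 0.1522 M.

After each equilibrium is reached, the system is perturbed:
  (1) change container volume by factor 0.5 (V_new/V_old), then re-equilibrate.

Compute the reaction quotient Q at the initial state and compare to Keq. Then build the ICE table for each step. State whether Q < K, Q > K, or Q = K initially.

Q₀ = 48.57; Q > K (proceeds reverse)

Q₀ = 48.57 vs Keq = 0.1529 ⇒ Q>K, reverse
Step 1:
                  G         J
  init      0.02184    0.1522
  Δ          0.1033   -0.1033
  eq         0.1251   0.04892
  solve Keq expr → x = -0.05164; check Q = 0.1529
Then change container volume by factor 0.5 (V_new/V_old).
Step 2:
                  G         J
  init       0.2502   0.09785
  Δ               0         0
  eq         0.2502   0.09785
  solve Keq expr → x = 0; check Q = 0.1529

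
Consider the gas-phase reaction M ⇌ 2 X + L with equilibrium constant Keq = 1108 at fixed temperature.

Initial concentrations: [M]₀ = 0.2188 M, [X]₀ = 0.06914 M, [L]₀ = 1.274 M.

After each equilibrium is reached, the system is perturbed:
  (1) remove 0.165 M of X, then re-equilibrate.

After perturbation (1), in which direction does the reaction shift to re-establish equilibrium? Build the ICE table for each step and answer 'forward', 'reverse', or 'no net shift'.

Direction: forward

Q₀ = 0.02783 vs Keq = 1108 ⇒ Q<K, forward
Step 1:
                  M         X         L
  Initial    0.2188   0.06914     1.274
  Change    -0.2185    0.4369    0.2185
  Equil   3.4494e-04    0.5061     1.492
  solve Keq expr → x = 0.2185; check Q = 1108
Then remove 0.165 M of X.
Step 2:
                  M         X         L
  Initial 3.4494e-04    0.3411     1.492
  Change  -1.8790e-04 3.7581e-04 1.8790e-04
  Equil   1.5704e-04    0.3414     1.493
  solve Keq expr → x = 1.8790e-04; check Q = 1108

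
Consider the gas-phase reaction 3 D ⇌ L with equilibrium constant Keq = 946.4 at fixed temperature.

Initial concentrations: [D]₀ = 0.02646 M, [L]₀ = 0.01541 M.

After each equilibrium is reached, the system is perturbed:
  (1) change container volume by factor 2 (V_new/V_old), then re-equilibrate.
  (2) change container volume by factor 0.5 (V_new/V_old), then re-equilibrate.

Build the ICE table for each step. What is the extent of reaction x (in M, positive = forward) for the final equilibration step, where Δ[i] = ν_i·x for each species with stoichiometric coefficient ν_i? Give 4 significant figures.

x = 0.003805 M

Q₀ = 831.8 vs Keq = 946.4 ⇒ Q<K, forward
Step 1:
                  D         L
  init      0.02646   0.01541
  Δ       -9.4286e-04 3.1429e-04
  eq        0.02552   0.01572
  solve Keq expr → x = 3.1429e-04; check Q = 946.4
Then change container volume by factor 2 (V_new/V_old).
Step 2:
                  D         L
  init      0.01276  0.007862
  Δ        0.005708 -0.001903
  eq        0.01847   0.00596
  solve Keq expr → x = -0.001903; check Q = 946.4
Then change container volume by factor 0.5 (V_new/V_old).
Step 3:
                  D         L
  init      0.03693   0.01192
  Δ        -0.01142  0.003805
  eq        0.02552   0.01572
  solve Keq expr → x = 0.003805; check Q = 946.4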